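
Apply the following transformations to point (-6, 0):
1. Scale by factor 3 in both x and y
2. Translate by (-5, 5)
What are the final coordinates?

Step 1: Scale (-6, 0) by 3 → (-18, 0)
Step 2: Translate by (-5, 5) → (-23, 5)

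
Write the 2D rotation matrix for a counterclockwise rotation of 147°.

Rotation matrix formula: [[cos θ, -sin θ], [sin θ, cos θ]]
For θ = 147°:
cos(147°) = -0.8387
sin(147°) = 0.5446
Result: [[-0.8387, -0.5446], [0.5446, -0.8387]]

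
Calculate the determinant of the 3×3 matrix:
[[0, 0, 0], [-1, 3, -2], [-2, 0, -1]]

Expansion along first row:
det = 0·det([[3,-2],[0,-1]]) - 0·det([[-1,-2],[-2,-1]]) + 0·det([[-1,3],[-2,0]])
    = 0·(3·-1 - -2·0) - 0·(-1·-1 - -2·-2) + 0·(-1·0 - 3·-2)
    = 0·-3 - 0·-3 + 0·6
    = 0 + 0 + 0 = 0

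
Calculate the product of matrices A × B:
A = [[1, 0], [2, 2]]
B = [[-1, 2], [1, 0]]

Matrix multiplication:
C[0][0] = 1×-1 + 0×1 = -1
C[0][1] = 1×2 + 0×0 = 2
C[1][0] = 2×-1 + 2×1 = 0
C[1][1] = 2×2 + 2×0 = 4
Result: [[-1, 2], [0, 4]]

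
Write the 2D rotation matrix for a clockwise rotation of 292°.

Rotation matrix formula: [[cos θ, -sin θ], [sin θ, cos θ]]
A clockwise rotation by 292° is equivalent to a counterclockwise rotation by -292°.
For θ = -292°:
cos(-292°) = 0.3746
sin(-292°) = 0.9272
Result: [[0.3746, -0.9272], [0.9272, 0.3746]]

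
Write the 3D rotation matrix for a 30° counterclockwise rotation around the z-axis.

Rotation matrix for counterclockwise 30° around z-axis:
cos(30°) = √3/2, sin(30°) = 1/2
Result: [[√3/2, -1/2, 0], [1/2, √3/2, 0], [0, 0, 1]]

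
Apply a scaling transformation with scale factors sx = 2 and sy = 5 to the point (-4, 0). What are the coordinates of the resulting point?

Scaling matrix:
[[2, 0], [0, 5]]
Result: (-4 × 2, 0 × 5) = (-8, 0)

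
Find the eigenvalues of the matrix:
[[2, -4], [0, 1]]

Characteristic equation: det(A - λI) = 0
λ² - (trace)λ + (det) = 0
trace = 2 + 1 = 3, det = (2)(1) - (-4)(0) = 2
λ² - (3)λ + (2) = 0
λ = (3 ± √((3)² - 4·(2))) / 2 = (3 ± √1) / 2
Solving: λ = 1, 2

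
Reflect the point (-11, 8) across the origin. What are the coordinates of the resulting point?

Reflection across origin: (-11, 8) → (11, -8)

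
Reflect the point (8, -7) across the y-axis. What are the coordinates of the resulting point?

Reflection across y-axis: (8, -7) → (-8, -7)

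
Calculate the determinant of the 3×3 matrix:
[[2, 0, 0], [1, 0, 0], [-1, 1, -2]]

Expansion along first row:
det = 2·det([[0,0],[1,-2]]) - 0·det([[1,0],[-1,-2]]) + 0·det([[1,0],[-1,1]])
    = 2·(0·-2 - 0·1) - 0·(1·-2 - 0·-1) + 0·(1·1 - 0·-1)
    = 2·0 - 0·-2 + 0·1
    = 0 + 0 + 0 = 0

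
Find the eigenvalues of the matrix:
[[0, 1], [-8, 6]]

Characteristic equation: det(A - λI) = 0
λ² - (trace)λ + (det) = 0
trace = 0 + 6 = 6, det = (0)(6) - (1)(-8) = 8
λ² - (6)λ + (8) = 0
λ = (6 ± √((6)² - 4·(8))) / 2 = (6 ± √4) / 2
Solving: λ = 2, 4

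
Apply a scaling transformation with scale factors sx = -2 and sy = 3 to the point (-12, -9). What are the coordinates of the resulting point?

Scaling matrix:
[[-2, 0], [0, 3]]
Result: (-12 × -2, -9 × 3) = (24, -27)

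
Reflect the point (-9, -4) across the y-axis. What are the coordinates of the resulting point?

Reflection across y-axis: (-9, -4) → (9, -4)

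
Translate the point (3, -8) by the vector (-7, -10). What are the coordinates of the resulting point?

Translation by (-7, -10) (homogeneous matrix [[1, 0, -7], [0, 1, -10], [0, 0, 1]]):
x' = 3 + -7 = -4
y' = -8 + -10 = -18
Result: (-4, -18)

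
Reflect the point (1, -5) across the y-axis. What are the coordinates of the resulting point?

Reflection across y-axis: (1, -5) → (-1, -5)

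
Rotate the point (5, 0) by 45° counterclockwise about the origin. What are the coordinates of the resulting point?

Rotation matrix for 45°: [[cos 45°, -sin 45°], [sin 45°, cos 45°]] ≈ [[0.707107, -0.707107], [0.707107, 0.707107]]
[[0.707107, -0.707107], [0.707107, 0.707107]] × [5, 0]ᵀ ≈ [3.5355, 3.5355]ᵀ
Result: (3.5355, 3.5355)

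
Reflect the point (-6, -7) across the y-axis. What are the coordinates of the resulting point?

Reflection across y-axis: (-6, -7) → (6, -7)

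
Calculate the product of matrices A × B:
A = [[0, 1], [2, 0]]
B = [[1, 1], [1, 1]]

Matrix multiplication:
C[0][0] = 0×1 + 1×1 = 1
C[0][1] = 0×1 + 1×1 = 1
C[1][0] = 2×1 + 0×1 = 2
C[1][1] = 2×1 + 0×1 = 2
Result: [[1, 1], [2, 2]]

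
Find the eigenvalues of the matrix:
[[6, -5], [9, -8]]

Characteristic equation: det(A - λI) = 0
λ² - (trace)λ + (det) = 0
trace = 6 + -8 = -2, det = (6)(-8) - (-5)(9) = -3
λ² - (-2)λ + (-3) = 0
λ = (-2 ± √((-2)² - 4·(-3))) / 2 = (-2 ± √16) / 2
Solving: λ = -3, 1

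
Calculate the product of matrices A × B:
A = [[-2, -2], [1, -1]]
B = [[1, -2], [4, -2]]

Matrix multiplication:
C[0][0] = -2×1 + -2×4 = -10
C[0][1] = -2×-2 + -2×-2 = 8
C[1][0] = 1×1 + -1×4 = -3
C[1][1] = 1×-2 + -1×-2 = 0
Result: [[-10, 8], [-3, 0]]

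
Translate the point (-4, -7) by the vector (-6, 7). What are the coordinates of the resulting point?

Translation by (-6, 7) (homogeneous matrix [[1, 0, -6], [0, 1, 7], [0, 0, 1]]):
x' = -4 + -6 = -10
y' = -7 + 7 = 0
Result: (-10, 0)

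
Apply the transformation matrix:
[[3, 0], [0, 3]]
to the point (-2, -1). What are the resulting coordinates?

Matrix multiplication:
[[3, 0], [0, 3]] × [-2, -1]ᵀ
= [(3)(-2) + (0)(-1), (0)(-2) + (3)(-1)]ᵀ
= [-6, -3]ᵀ
Result: (-6, -3)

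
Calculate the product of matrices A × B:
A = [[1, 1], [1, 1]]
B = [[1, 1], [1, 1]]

Matrix multiplication:
C[0][0] = 1×1 + 1×1 = 2
C[0][1] = 1×1 + 1×1 = 2
C[1][0] = 1×1 + 1×1 = 2
C[1][1] = 1×1 + 1×1 = 2
Result: [[2, 2], [2, 2]]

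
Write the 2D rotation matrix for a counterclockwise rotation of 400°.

Rotation matrix formula: [[cos θ, -sin θ], [sin θ, cos θ]]
For θ = 400°:
cos(400°) = 0.7660
sin(400°) = 0.6428
Result: [[0.7660, -0.6428], [0.6428, 0.7660]]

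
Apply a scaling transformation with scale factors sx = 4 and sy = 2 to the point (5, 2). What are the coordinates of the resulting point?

Scaling matrix:
[[4, 0], [0, 2]]
Result: (5 × 4, 2 × 2) = (20, 4)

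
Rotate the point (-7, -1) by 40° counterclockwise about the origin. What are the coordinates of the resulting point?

Rotation matrix for 40°: [[cos 40°, -sin 40°], [sin 40°, cos 40°]] ≈ [[0.766044, -0.642788], [0.642788, 0.766044]]
[[0.766044, -0.642788], [0.642788, 0.766044]] × [-7, -1]ᵀ ≈ [-4.7195, -5.2656]ᵀ
Result: (-4.7195, -5.2656)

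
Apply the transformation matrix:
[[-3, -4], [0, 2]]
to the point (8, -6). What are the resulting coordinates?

Matrix multiplication:
[[-3, -4], [0, 2]] × [8, -6]ᵀ
= [(-3)(8) + (-4)(-6), (0)(8) + (2)(-6)]ᵀ
= [0, -12]ᵀ
Result: (0, -12)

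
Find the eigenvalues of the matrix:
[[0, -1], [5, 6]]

Characteristic equation: det(A - λI) = 0
λ² - (trace)λ + (det) = 0
trace = 0 + 6 = 6, det = (0)(6) - (-1)(5) = 5
λ² - (6)λ + (5) = 0
λ = (6 ± √((6)² - 4·(5))) / 2 = (6 ± √16) / 2
Solving: λ = 1, 5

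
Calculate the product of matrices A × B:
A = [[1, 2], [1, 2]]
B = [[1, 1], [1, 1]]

Matrix multiplication:
C[0][0] = 1×1 + 2×1 = 3
C[0][1] = 1×1 + 2×1 = 3
C[1][0] = 1×1 + 2×1 = 3
C[1][1] = 1×1 + 2×1 = 3
Result: [[3, 3], [3, 3]]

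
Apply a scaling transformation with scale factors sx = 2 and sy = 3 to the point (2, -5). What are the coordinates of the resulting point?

Scaling matrix:
[[2, 0], [0, 3]]
Result: (2 × 2, -5 × 3) = (4, -15)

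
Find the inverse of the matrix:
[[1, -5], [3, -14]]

For [[a,b],[c,d]], inverse = (1/det)·[[d,-b],[-c,a]]
det = (1)(-14) - (-5)(3) = -14 - -15 = 1
Inverse = [[-14, 5], [-3, 1]]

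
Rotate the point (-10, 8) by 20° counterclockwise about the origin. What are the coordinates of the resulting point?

Rotation matrix for 20°: [[cos 20°, -sin 20°], [sin 20°, cos 20°]] ≈ [[0.939693, -0.342020], [0.342020, 0.939693]]
[[0.939693, -0.342020], [0.342020, 0.939693]] × [-10, 8]ᵀ ≈ [-12.1331, 4.0973]ᵀ
Result: (-12.1331, 4.0973)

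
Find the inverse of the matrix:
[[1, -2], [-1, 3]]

For [[a,b],[c,d]], inverse = (1/det)·[[d,-b],[-c,a]]
det = (1)(3) - (-2)(-1) = 3 - 2 = 1
Inverse = [[3, 2], [1, 1]]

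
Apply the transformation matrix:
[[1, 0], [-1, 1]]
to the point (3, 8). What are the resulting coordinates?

Matrix multiplication:
[[1, 0], [-1, 1]] × [3, 8]ᵀ
= [(1)(3) + (0)(8), (-1)(3) + (1)(8)]ᵀ
= [3, 5]ᵀ
Result: (3, 5)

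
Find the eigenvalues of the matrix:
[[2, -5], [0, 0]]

Characteristic equation: det(A - λI) = 0
λ² - (trace)λ + (det) = 0
trace = 2 + 0 = 2, det = (2)(0) - (-5)(0) = 0
λ² - (2)λ + (0) = 0
λ = (2 ± √((2)² - 4·(0))) / 2 = (2 ± √4) / 2
Solving: λ = 0, 2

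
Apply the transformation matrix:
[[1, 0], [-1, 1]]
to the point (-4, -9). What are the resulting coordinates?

Matrix multiplication:
[[1, 0], [-1, 1]] × [-4, -9]ᵀ
= [(1)(-4) + (0)(-9), (-1)(-4) + (1)(-9)]ᵀ
= [-4, -5]ᵀ
Result: (-4, -5)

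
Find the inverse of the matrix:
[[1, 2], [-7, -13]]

For [[a,b],[c,d]], inverse = (1/det)·[[d,-b],[-c,a]]
det = (1)(-13) - (2)(-7) = -13 - -14 = 1
Inverse = [[-13, -2], [7, 1]]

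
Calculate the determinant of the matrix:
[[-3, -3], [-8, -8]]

For a 2×2 matrix [[a, b], [c, d]], det = ad - bc
det = (-3)(-8) - (-3)(-8) = 24 - 24 = 0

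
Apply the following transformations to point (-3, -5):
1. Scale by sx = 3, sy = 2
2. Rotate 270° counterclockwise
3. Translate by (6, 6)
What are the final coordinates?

Step 1: Scale → (-9, -10)
Step 2: Rotate 270° → (-10, 9)
Step 3: Translate → (-4, 15)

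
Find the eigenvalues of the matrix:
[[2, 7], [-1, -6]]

Characteristic equation: det(A - λI) = 0
λ² - (trace)λ + (det) = 0
trace = 2 + -6 = -4, det = (2)(-6) - (7)(-1) = -5
λ² - (-4)λ + (-5) = 0
λ = (-4 ± √((-4)² - 4·(-5))) / 2 = (-4 ± √36) / 2
Solving: λ = -5, 1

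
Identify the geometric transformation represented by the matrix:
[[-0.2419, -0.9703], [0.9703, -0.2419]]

This matrix represents: rotation by 104° counterclockwise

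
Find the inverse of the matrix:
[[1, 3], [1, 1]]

For [[a,b],[c,d]], inverse = (1/det)·[[d,-b],[-c,a]]
det = (1)(1) - (3)(1) = 1 - 3 = -2
Inverse = (1/-2)·[[1, -3], [-1, 1]]
= [[-1/2, 3/2], [1/2, -1/2]]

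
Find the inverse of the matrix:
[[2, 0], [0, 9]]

For [[a,b],[c,d]], inverse = (1/det)·[[d,-b],[-c,a]]
det = (2)(9) - (0)(0) = 18 - 0 = 18
Inverse = (1/18)·[[9, 0], [0, 2]]
= [[1/2, 0], [0, 1/9]]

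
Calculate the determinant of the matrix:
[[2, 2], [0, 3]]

For a 2×2 matrix [[a, b], [c, d]], det = ad - bc
det = (2)(3) - (2)(0) = 6 - 0 = 6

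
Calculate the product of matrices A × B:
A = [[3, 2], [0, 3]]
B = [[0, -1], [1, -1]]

Matrix multiplication:
C[0][0] = 3×0 + 2×1 = 2
C[0][1] = 3×-1 + 2×-1 = -5
C[1][0] = 0×0 + 3×1 = 3
C[1][1] = 0×-1 + 3×-1 = -3
Result: [[2, -5], [3, -3]]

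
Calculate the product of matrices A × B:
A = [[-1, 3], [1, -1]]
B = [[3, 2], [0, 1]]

Matrix multiplication:
C[0][0] = -1×3 + 3×0 = -3
C[0][1] = -1×2 + 3×1 = 1
C[1][0] = 1×3 + -1×0 = 3
C[1][1] = 1×2 + -1×1 = 1
Result: [[-3, 1], [3, 1]]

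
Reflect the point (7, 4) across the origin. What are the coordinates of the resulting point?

Reflection across origin: (7, 4) → (-7, -4)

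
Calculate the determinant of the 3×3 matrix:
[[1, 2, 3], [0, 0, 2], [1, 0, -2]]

Expansion along first row:
det = 1·det([[0,2],[0,-2]]) - 2·det([[0,2],[1,-2]]) + 3·det([[0,0],[1,0]])
    = 1·(0·-2 - 2·0) - 2·(0·-2 - 2·1) + 3·(0·0 - 0·1)
    = 1·0 - 2·-2 + 3·0
    = 0 + 4 + 0 = 4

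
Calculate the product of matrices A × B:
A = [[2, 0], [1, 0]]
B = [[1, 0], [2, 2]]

Matrix multiplication:
C[0][0] = 2×1 + 0×2 = 2
C[0][1] = 2×0 + 0×2 = 0
C[1][0] = 1×1 + 0×2 = 1
C[1][1] = 1×0 + 0×2 = 0
Result: [[2, 0], [1, 0]]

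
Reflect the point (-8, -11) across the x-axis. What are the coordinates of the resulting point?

Reflection across x-axis: (-8, -11) → (-8, 11)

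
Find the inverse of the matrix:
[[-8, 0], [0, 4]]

For [[a,b],[c,d]], inverse = (1/det)·[[d,-b],[-c,a]]
det = (-8)(4) - (0)(0) = -32 - 0 = -32
Inverse = (1/-32)·[[4, 0], [0, -8]]
= [[-1/8, 0], [0, 1/4]]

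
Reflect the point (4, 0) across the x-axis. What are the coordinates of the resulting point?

Reflection across x-axis: (4, 0) → (4, 0)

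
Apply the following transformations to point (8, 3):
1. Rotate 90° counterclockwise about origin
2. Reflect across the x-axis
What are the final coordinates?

Step 1: Rotate 90° → (-3, 8)
Step 2: Reflect across x-axis → (-3, -8)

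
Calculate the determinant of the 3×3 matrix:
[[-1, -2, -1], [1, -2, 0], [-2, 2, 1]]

Expansion along first row:
det = -1·det([[-2,0],[2,1]]) - -2·det([[1,0],[-2,1]]) + -1·det([[1,-2],[-2,2]])
    = -1·(-2·1 - 0·2) - -2·(1·1 - 0·-2) + -1·(1·2 - -2·-2)
    = -1·-2 - -2·1 + -1·-2
    = 2 + 2 + 2 = 6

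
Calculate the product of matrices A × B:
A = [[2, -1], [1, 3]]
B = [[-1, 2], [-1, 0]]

Matrix multiplication:
C[0][0] = 2×-1 + -1×-1 = -1
C[0][1] = 2×2 + -1×0 = 4
C[1][0] = 1×-1 + 3×-1 = -4
C[1][1] = 1×2 + 3×0 = 2
Result: [[-1, 4], [-4, 2]]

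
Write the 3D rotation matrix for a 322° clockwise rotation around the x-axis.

Rotation matrix for clockwise 322° around x-axis:
A clockwise rotation by 322° is a counterclockwise rotation by -322°.
cos(-322°) = 0.7880, sin(-322°) = 0.6157
Result: [[1, 0, 0], [0, 0.7880, -0.6157], [0, 0.6157, 0.7880]]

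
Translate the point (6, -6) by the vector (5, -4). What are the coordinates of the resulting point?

Translation by (5, -4) (homogeneous matrix [[1, 0, 5], [0, 1, -4], [0, 0, 1]]):
x' = 6 + 5 = 11
y' = -6 + -4 = -10
Result: (11, -10)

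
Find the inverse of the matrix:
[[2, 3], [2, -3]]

For [[a,b],[c,d]], inverse = (1/det)·[[d,-b],[-c,a]]
det = (2)(-3) - (3)(2) = -6 - 6 = -12
Inverse = (1/-12)·[[-3, -3], [-2, 2]]
= [[1/4, 1/4], [1/6, -1/6]]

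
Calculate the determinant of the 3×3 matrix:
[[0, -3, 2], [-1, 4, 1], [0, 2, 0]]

Expansion along first row:
det = 0·det([[4,1],[2,0]]) - -3·det([[-1,1],[0,0]]) + 2·det([[-1,4],[0,2]])
    = 0·(4·0 - 1·2) - -3·(-1·0 - 1·0) + 2·(-1·2 - 4·0)
    = 0·-2 - -3·0 + 2·-2
    = 0 + 0 + -4 = -4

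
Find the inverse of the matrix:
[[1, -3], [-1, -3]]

For [[a,b],[c,d]], inverse = (1/det)·[[d,-b],[-c,a]]
det = (1)(-3) - (-3)(-1) = -3 - 3 = -6
Inverse = (1/-6)·[[-3, 3], [1, 1]]
= [[1/2, -1/2], [-1/6, -1/6]]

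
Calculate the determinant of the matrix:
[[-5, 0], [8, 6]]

For a 2×2 matrix [[a, b], [c, d]], det = ad - bc
det = (-5)(6) - (0)(8) = -30 - 0 = -30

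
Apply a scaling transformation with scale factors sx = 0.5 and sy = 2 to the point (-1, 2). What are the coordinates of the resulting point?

Scaling matrix:
[[0.50, 0], [0, 2]]
Result: (-1 × 0.5, 2 × 2) = (-0.5, 4)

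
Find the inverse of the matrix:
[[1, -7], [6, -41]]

For [[a,b],[c,d]], inverse = (1/det)·[[d,-b],[-c,a]]
det = (1)(-41) - (-7)(6) = -41 - -42 = 1
Inverse = [[-41, 7], [-6, 1]]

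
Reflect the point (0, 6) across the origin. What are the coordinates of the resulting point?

Reflection across origin: (0, 6) → (0, -6)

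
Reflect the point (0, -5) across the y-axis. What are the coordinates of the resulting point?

Reflection across y-axis: (0, -5) → (0, -5)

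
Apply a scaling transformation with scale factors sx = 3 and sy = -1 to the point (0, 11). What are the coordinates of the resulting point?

Scaling matrix:
[[3, 0], [0, -1]]
Result: (0 × 3, 11 × -1) = (0, -11)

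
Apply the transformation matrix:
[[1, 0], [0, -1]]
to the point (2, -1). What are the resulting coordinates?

Matrix multiplication:
[[1, 0], [0, -1]] × [2, -1]ᵀ
= [(1)(2) + (0)(-1), (0)(2) + (-1)(-1)]ᵀ
= [2, 1]ᵀ
Result: (2, 1)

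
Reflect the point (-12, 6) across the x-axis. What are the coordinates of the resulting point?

Reflection across x-axis: (-12, 6) → (-12, -6)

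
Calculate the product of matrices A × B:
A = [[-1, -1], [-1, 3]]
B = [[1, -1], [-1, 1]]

Matrix multiplication:
C[0][0] = -1×1 + -1×-1 = 0
C[0][1] = -1×-1 + -1×1 = 0
C[1][0] = -1×1 + 3×-1 = -4
C[1][1] = -1×-1 + 3×1 = 4
Result: [[0, 0], [-4, 4]]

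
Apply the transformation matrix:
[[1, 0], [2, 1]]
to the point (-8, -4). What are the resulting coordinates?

Matrix multiplication:
[[1, 0], [2, 1]] × [-8, -4]ᵀ
= [(1)(-8) + (0)(-4), (2)(-8) + (1)(-4)]ᵀ
= [-8, -20]ᵀ
Result: (-8, -20)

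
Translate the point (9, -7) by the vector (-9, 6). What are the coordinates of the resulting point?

Translation by (-9, 6) (homogeneous matrix [[1, 0, -9], [0, 1, 6], [0, 0, 1]]):
x' = 9 + -9 = 0
y' = -7 + 6 = -1
Result: (0, -1)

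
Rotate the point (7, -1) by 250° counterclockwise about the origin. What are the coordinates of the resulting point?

Rotation matrix for 250°: [[cos 250°, -sin 250°], [sin 250°, cos 250°]] ≈ [[-0.342020, 0.939693], [-0.939693, -0.342020]]
[[-0.342020, 0.939693], [-0.939693, -0.342020]] × [7, -1]ᵀ ≈ [-3.3338, -6.2358]ᵀ
Result: (-3.3338, -6.2358)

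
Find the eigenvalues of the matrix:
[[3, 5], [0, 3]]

Characteristic equation: det(A - λI) = 0
λ² - (trace)λ + (det) = 0
trace = 3 + 3 = 6, det = (3)(3) - (5)(0) = 9
λ² - (6)λ + (9) = 0
λ = (6 ± √((6)² - 4·(9))) / 2 = (6 ± √0) / 2
Solving: λ = 3, 3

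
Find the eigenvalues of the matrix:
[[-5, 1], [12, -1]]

Characteristic equation: det(A - λI) = 0
λ² - (trace)λ + (det) = 0
trace = -5 + -1 = -6, det = (-5)(-1) - (1)(12) = -7
λ² - (-6)λ + (-7) = 0
λ = (-6 ± √((-6)² - 4·(-7))) / 2 = (-6 ± √64) / 2
Solving: λ = -7, 1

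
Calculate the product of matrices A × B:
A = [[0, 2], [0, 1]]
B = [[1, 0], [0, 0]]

Matrix multiplication:
C[0][0] = 0×1 + 2×0 = 0
C[0][1] = 0×0 + 2×0 = 0
C[1][0] = 0×1 + 1×0 = 0
C[1][1] = 0×0 + 1×0 = 0
Result: [[0, 0], [0, 0]]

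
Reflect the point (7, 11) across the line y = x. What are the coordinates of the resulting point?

Reflection across line y = x: (7, 11) → (11, 7)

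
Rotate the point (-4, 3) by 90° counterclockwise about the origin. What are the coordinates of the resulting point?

Rotation matrix for 90°: [[cos 90°, -sin 90°], [sin 90°, cos 90°]] = [[0, -1], [1, 0]]
[[0, -1], [1, 0]] × [-4, 3]ᵀ = [-3, -4]ᵀ
Result: (-3, -4)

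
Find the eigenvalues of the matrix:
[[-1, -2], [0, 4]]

Characteristic equation: det(A - λI) = 0
λ² - (trace)λ + (det) = 0
trace = -1 + 4 = 3, det = (-1)(4) - (-2)(0) = -4
λ² - (3)λ + (-4) = 0
λ = (3 ± √((3)² - 4·(-4))) / 2 = (3 ± √25) / 2
Solving: λ = -1, 4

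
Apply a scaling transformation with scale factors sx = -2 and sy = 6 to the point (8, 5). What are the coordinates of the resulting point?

Scaling matrix:
[[-2, 0], [0, 6]]
Result: (8 × -2, 5 × 6) = (-16, 30)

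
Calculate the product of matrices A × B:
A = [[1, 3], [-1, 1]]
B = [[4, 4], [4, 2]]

Matrix multiplication:
C[0][0] = 1×4 + 3×4 = 16
C[0][1] = 1×4 + 3×2 = 10
C[1][0] = -1×4 + 1×4 = 0
C[1][1] = -1×4 + 1×2 = -2
Result: [[16, 10], [0, -2]]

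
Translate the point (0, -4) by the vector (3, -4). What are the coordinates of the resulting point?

Translation by (3, -4) (homogeneous matrix [[1, 0, 3], [0, 1, -4], [0, 0, 1]]):
x' = 0 + 3 = 3
y' = -4 + -4 = -8
Result: (3, -8)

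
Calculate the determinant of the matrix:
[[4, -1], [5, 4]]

For a 2×2 matrix [[a, b], [c, d]], det = ad - bc
det = (4)(4) - (-1)(5) = 16 - -5 = 21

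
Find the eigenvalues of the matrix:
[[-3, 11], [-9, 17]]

Characteristic equation: det(A - λI) = 0
λ² - (trace)λ + (det) = 0
trace = -3 + 17 = 14, det = (-3)(17) - (11)(-9) = 48
λ² - (14)λ + (48) = 0
λ = (14 ± √((14)² - 4·(48))) / 2 = (14 ± √4) / 2
Solving: λ = 6, 8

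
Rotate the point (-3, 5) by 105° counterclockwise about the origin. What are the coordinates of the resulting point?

Rotation matrix for 105°: [[cos 105°, -sin 105°], [sin 105°, cos 105°]] ≈ [[-0.258819, -0.965926], [0.965926, -0.258819]]
[[-0.258819, -0.965926], [0.965926, -0.258819]] × [-3, 5]ᵀ ≈ [-4.0532, -4.1919]ᵀ
Result: (-4.0532, -4.1919)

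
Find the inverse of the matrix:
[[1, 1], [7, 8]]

For [[a,b],[c,d]], inverse = (1/det)·[[d,-b],[-c,a]]
det = (1)(8) - (1)(7) = 8 - 7 = 1
Inverse = [[8, -1], [-7, 1]]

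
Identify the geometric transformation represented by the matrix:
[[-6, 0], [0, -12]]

This matrix represents: non-uniform scaling by sx = -6, sy = -12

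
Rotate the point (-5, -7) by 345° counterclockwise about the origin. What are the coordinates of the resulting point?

Rotation matrix for 345°: [[cos 345°, -sin 345°], [sin 345°, cos 345°]] ≈ [[0.965926, 0.258819], [-0.258819, 0.965926]]
[[0.965926, 0.258819], [-0.258819, 0.965926]] × [-5, -7]ᵀ ≈ [-6.6414, -5.4674]ᵀ
Result: (-6.6414, -5.4674)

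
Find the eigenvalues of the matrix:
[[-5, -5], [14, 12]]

Characteristic equation: det(A - λI) = 0
λ² - (trace)λ + (det) = 0
trace = -5 + 12 = 7, det = (-5)(12) - (-5)(14) = 10
λ² - (7)λ + (10) = 0
λ = (7 ± √((7)² - 4·(10))) / 2 = (7 ± √9) / 2
Solving: λ = 2, 5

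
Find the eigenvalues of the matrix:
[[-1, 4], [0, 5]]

Characteristic equation: det(A - λI) = 0
λ² - (trace)λ + (det) = 0
trace = -1 + 5 = 4, det = (-1)(5) - (4)(0) = -5
λ² - (4)λ + (-5) = 0
λ = (4 ± √((4)² - 4·(-5))) / 2 = (4 ± √36) / 2
Solving: λ = -1, 5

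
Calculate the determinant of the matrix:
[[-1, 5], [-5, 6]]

For a 2×2 matrix [[a, b], [c, d]], det = ad - bc
det = (-1)(6) - (5)(-5) = -6 - -25 = 19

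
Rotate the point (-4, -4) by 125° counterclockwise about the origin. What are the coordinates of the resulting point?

Rotation matrix for 125°: [[cos 125°, -sin 125°], [sin 125°, cos 125°]] ≈ [[-0.573576, -0.819152], [0.819152, -0.573576]]
[[-0.573576, -0.819152], [0.819152, -0.573576]] × [-4, -4]ᵀ ≈ [5.5709, -0.9823]ᵀ
Result: (5.5709, -0.9823)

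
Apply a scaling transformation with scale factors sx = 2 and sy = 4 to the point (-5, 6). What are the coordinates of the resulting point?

Scaling matrix:
[[2, 0], [0, 4]]
Result: (-5 × 2, 6 × 4) = (-10, 24)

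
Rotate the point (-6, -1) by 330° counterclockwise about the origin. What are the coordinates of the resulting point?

Rotation matrix for 330°: [[cos 330°, -sin 330°], [sin 330°, cos 330°]] ≈ [[0.866025, 0.500000], [-0.500000, 0.866025]]
[[0.866025, 0.500000], [-0.500000, 0.866025]] × [-6, -1]ᵀ ≈ [-5.6962, 2.1340]ᵀ
Result: (-5.6962, 2.1340)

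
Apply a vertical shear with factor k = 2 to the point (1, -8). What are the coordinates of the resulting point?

Shear matrix for vertical shear with factor k = 2:
[[1, 0], [2, 1]]
Result: (1, -8) → (1, -6)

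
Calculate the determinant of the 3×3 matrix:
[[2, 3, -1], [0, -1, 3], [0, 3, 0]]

Expansion along first row:
det = 2·det([[-1,3],[3,0]]) - 3·det([[0,3],[0,0]]) + -1·det([[0,-1],[0,3]])
    = 2·(-1·0 - 3·3) - 3·(0·0 - 3·0) + -1·(0·3 - -1·0)
    = 2·-9 - 3·0 + -1·0
    = -18 + 0 + 0 = -18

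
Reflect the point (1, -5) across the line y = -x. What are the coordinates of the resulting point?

Reflection across line y = -x: (1, -5) → (5, -1)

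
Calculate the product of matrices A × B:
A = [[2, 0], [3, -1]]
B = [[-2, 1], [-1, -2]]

Matrix multiplication:
C[0][0] = 2×-2 + 0×-1 = -4
C[0][1] = 2×1 + 0×-2 = 2
C[1][0] = 3×-2 + -1×-1 = -5
C[1][1] = 3×1 + -1×-2 = 5
Result: [[-4, 2], [-5, 5]]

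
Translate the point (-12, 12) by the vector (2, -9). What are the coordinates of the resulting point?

Translation by (2, -9) (homogeneous matrix [[1, 0, 2], [0, 1, -9], [0, 0, 1]]):
x' = -12 + 2 = -10
y' = 12 + -9 = 3
Result: (-10, 3)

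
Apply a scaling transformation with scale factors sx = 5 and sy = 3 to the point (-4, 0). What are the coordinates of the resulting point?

Scaling matrix:
[[5, 0], [0, 3]]
Result: (-4 × 5, 0 × 3) = (-20, 0)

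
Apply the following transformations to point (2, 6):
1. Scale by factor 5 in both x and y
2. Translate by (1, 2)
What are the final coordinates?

Step 1: Scale (2, 6) by 5 → (10, 30)
Step 2: Translate by (1, 2) → (11, 32)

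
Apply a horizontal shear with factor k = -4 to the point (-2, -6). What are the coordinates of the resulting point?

Shear matrix for horizontal shear with factor k = -4:
[[1, -4], [0, 1]]
Result: (-2, -6) → (22, -6)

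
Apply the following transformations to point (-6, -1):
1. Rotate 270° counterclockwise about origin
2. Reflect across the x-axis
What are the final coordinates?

Step 1: Rotate 270° → (-1, 6)
Step 2: Reflect across x-axis → (-1, -6)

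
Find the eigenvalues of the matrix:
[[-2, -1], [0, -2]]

Characteristic equation: det(A - λI) = 0
λ² - (trace)λ + (det) = 0
trace = -2 + -2 = -4, det = (-2)(-2) - (-1)(0) = 4
λ² - (-4)λ + (4) = 0
λ = (-4 ± √((-4)² - 4·(4))) / 2 = (-4 ± √0) / 2
Solving: λ = -2, -2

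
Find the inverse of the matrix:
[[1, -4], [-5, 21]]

For [[a,b],[c,d]], inverse = (1/det)·[[d,-b],[-c,a]]
det = (1)(21) - (-4)(-5) = 21 - 20 = 1
Inverse = [[21, 4], [5, 1]]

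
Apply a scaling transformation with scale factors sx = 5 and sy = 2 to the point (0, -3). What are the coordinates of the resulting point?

Scaling matrix:
[[5, 0], [0, 2]]
Result: (0 × 5, -3 × 2) = (0, -6)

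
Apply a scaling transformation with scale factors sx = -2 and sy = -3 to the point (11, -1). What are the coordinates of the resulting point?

Scaling matrix:
[[-2, 0], [0, -3]]
Result: (11 × -2, -1 × -3) = (-22, 3)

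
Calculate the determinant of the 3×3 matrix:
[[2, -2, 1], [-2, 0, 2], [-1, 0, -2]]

Expansion along first row:
det = 2·det([[0,2],[0,-2]]) - -2·det([[-2,2],[-1,-2]]) + 1·det([[-2,0],[-1,0]])
    = 2·(0·-2 - 2·0) - -2·(-2·-2 - 2·-1) + 1·(-2·0 - 0·-1)
    = 2·0 - -2·6 + 1·0
    = 0 + 12 + 0 = 12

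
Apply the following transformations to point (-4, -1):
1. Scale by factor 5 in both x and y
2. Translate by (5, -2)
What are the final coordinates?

Step 1: Scale (-4, -1) by 5 → (-20, -5)
Step 2: Translate by (5, -2) → (-15, -7)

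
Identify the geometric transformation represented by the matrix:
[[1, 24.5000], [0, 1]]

This matrix represents: horizontal shear with factor 24.5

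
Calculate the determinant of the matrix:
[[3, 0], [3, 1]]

For a 2×2 matrix [[a, b], [c, d]], det = ad - bc
det = (3)(1) - (0)(3) = 3 - 0 = 3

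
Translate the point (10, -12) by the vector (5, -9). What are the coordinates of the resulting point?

Translation by (5, -9) (homogeneous matrix [[1, 0, 5], [0, 1, -9], [0, 0, 1]]):
x' = 10 + 5 = 15
y' = -12 + -9 = -21
Result: (15, -21)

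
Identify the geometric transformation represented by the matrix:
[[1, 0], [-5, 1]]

This matrix represents: vertical shear with factor -5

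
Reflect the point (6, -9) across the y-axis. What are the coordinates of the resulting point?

Reflection across y-axis: (6, -9) → (-6, -9)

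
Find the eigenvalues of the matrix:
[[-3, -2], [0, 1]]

Characteristic equation: det(A - λI) = 0
λ² - (trace)λ + (det) = 0
trace = -3 + 1 = -2, det = (-3)(1) - (-2)(0) = -3
λ² - (-2)λ + (-3) = 0
λ = (-2 ± √((-2)² - 4·(-3))) / 2 = (-2 ± √16) / 2
Solving: λ = -3, 1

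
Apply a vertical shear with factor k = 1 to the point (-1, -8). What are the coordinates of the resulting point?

Shear matrix for vertical shear with factor k = 1:
[[1, 0], [1, 1]]
Result: (-1, -8) → (-1, -9)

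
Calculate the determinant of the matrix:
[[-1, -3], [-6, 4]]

For a 2×2 matrix [[a, b], [c, d]], det = ad - bc
det = (-1)(4) - (-3)(-6) = -4 - 18 = -22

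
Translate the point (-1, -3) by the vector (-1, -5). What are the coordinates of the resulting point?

Translation by (-1, -5) (homogeneous matrix [[1, 0, -1], [0, 1, -5], [0, 0, 1]]):
x' = -1 + -1 = -2
y' = -3 + -5 = -8
Result: (-2, -8)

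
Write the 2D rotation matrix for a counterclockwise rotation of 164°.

Rotation matrix formula: [[cos θ, -sin θ], [sin θ, cos θ]]
For θ = 164°:
cos(164°) = -0.9613
sin(164°) = 0.2756
Result: [[-0.9613, -0.2756], [0.2756, -0.9613]]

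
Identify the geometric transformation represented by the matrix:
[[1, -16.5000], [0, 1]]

This matrix represents: horizontal shear with factor -16.5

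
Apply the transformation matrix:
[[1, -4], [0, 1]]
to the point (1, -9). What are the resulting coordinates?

Matrix multiplication:
[[1, -4], [0, 1]] × [1, -9]ᵀ
= [(1)(1) + (-4)(-9), (0)(1) + (1)(-9)]ᵀ
= [37, -9]ᵀ
Result: (37, -9)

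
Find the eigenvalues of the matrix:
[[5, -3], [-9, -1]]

Characteristic equation: det(A - λI) = 0
λ² - (trace)λ + (det) = 0
trace = 5 + -1 = 4, det = (5)(-1) - (-3)(-9) = -32
λ² - (4)λ + (-32) = 0
λ = (4 ± √((4)² - 4·(-32))) / 2 = (4 ± √144) / 2
Solving: λ = -4, 8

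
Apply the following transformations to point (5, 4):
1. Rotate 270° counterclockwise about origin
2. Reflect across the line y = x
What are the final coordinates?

Step 1: Rotate 270° → (4, -5)
Step 2: Reflect across line y = x → (-5, 4)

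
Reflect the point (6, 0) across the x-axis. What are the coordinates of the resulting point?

Reflection across x-axis: (6, 0) → (6, 0)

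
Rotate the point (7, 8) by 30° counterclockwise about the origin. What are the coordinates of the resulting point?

Rotation matrix for 30°: [[cos 30°, -sin 30°], [sin 30°, cos 30°]] ≈ [[0.866025, -0.500000], [0.500000, 0.866025]]
[[0.866025, -0.500000], [0.500000, 0.866025]] × [7, 8]ᵀ ≈ [2.0622, 10.4282]ᵀ
Result: (2.0622, 10.4282)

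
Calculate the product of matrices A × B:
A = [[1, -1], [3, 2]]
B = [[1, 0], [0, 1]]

Matrix multiplication:
C[0][0] = 1×1 + -1×0 = 1
C[0][1] = 1×0 + -1×1 = -1
C[1][0] = 3×1 + 2×0 = 3
C[1][1] = 3×0 + 2×1 = 2
Result: [[1, -1], [3, 2]]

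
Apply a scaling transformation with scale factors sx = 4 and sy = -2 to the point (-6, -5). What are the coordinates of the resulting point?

Scaling matrix:
[[4, 0], [0, -2]]
Result: (-6 × 4, -5 × -2) = (-24, 10)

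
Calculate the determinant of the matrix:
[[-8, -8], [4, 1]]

For a 2×2 matrix [[a, b], [c, d]], det = ad - bc
det = (-8)(1) - (-8)(4) = -8 - -32 = 24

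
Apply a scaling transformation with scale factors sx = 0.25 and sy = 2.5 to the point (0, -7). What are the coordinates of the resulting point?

Scaling matrix:
[[0.25, 0], [0, 2.50]]
Result: (0 × 0.25, -7 × 2.5) = (0, -17.5)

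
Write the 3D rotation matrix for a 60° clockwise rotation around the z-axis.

Rotation matrix for clockwise 60° around z-axis:
A clockwise rotation by 60° is a counterclockwise rotation by -60°.
cos(-60°) = 1/2, sin(-60°) = -√3/2
Result: [[1/2, √3/2, 0], [-√3/2, 1/2, 0], [0, 0, 1]]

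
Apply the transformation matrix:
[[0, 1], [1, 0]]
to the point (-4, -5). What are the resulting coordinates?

Matrix multiplication:
[[0, 1], [1, 0]] × [-4, -5]ᵀ
= [(0)(-4) + (1)(-5), (1)(-4) + (0)(-5)]ᵀ
= [-5, -4]ᵀ
Result: (-5, -4)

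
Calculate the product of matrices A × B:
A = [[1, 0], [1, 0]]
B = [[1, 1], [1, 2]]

Matrix multiplication:
C[0][0] = 1×1 + 0×1 = 1
C[0][1] = 1×1 + 0×2 = 1
C[1][0] = 1×1 + 0×1 = 1
C[1][1] = 1×1 + 0×2 = 1
Result: [[1, 1], [1, 1]]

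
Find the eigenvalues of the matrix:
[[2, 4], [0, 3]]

Characteristic equation: det(A - λI) = 0
λ² - (trace)λ + (det) = 0
trace = 2 + 3 = 5, det = (2)(3) - (4)(0) = 6
λ² - (5)λ + (6) = 0
λ = (5 ± √((5)² - 4·(6))) / 2 = (5 ± √1) / 2
Solving: λ = 2, 3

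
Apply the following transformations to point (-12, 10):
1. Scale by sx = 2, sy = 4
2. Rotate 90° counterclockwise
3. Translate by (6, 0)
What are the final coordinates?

Step 1: Scale → (-24, 40)
Step 2: Rotate 90° → (-40, -24)
Step 3: Translate → (-34, -24)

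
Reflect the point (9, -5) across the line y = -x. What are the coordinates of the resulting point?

Reflection across line y = -x: (9, -5) → (5, -9)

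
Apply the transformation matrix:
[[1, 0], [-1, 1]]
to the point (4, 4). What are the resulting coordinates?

Matrix multiplication:
[[1, 0], [-1, 1]] × [4, 4]ᵀ
= [(1)(4) + (0)(4), (-1)(4) + (1)(4)]ᵀ
= [4, 0]ᵀ
Result: (4, 0)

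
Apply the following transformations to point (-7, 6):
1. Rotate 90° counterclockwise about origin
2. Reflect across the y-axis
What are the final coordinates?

Step 1: Rotate 90° → (-6, -7)
Step 2: Reflect across y-axis → (6, -7)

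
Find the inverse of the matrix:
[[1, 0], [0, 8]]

For [[a,b],[c,d]], inverse = (1/det)·[[d,-b],[-c,a]]
det = (1)(8) - (0)(0) = 8 - 0 = 8
Inverse = (1/8)·[[8, 0], [0, 1]]
= [[1, 0], [0, 1/8]]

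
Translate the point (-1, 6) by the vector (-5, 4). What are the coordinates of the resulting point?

Translation by (-5, 4) (homogeneous matrix [[1, 0, -5], [0, 1, 4], [0, 0, 1]]):
x' = -1 + -5 = -6
y' = 6 + 4 = 10
Result: (-6, 10)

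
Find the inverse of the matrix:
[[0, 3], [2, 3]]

For [[a,b],[c,d]], inverse = (1/det)·[[d,-b],[-c,a]]
det = (0)(3) - (3)(2) = 0 - 6 = -6
Inverse = (1/-6)·[[3, -3], [-2, 0]]
= [[-1/2, 1/2], [1/3, 0]]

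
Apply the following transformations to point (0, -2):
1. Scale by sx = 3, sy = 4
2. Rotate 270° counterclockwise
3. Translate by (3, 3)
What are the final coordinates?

Step 1: Scale → (0, -8)
Step 2: Rotate 270° → (-8, 0)
Step 3: Translate → (-5, 3)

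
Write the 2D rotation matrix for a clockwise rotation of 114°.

Rotation matrix formula: [[cos θ, -sin θ], [sin θ, cos θ]]
A clockwise rotation by 114° is equivalent to a counterclockwise rotation by -114°.
For θ = -114°:
cos(-114°) = -0.4067
sin(-114°) = -0.9135
Result: [[-0.4067, 0.9135], [-0.9135, -0.4067]]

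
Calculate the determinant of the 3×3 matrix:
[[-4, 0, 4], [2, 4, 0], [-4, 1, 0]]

Expansion along first row:
det = -4·det([[4,0],[1,0]]) - 0·det([[2,0],[-4,0]]) + 4·det([[2,4],[-4,1]])
    = -4·(4·0 - 0·1) - 0·(2·0 - 0·-4) + 4·(2·1 - 4·-4)
    = -4·0 - 0·0 + 4·18
    = 0 + 0 + 72 = 72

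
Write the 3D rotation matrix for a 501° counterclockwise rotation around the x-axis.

Rotation matrix for counterclockwise 501° around x-axis:
cos(501°) = -0.7771, sin(501°) = 0.6293
Result: [[1, 0, 0], [0, -0.7771, -0.6293], [0, 0.6293, -0.7771]]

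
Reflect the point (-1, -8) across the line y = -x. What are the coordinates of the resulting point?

Reflection across line y = -x: (-1, -8) → (8, 1)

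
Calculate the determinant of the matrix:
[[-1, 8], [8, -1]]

For a 2×2 matrix [[a, b], [c, d]], det = ad - bc
det = (-1)(-1) - (8)(8) = 1 - 64 = -63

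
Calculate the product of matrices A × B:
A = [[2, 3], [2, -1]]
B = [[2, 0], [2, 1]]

Matrix multiplication:
C[0][0] = 2×2 + 3×2 = 10
C[0][1] = 2×0 + 3×1 = 3
C[1][0] = 2×2 + -1×2 = 2
C[1][1] = 2×0 + -1×1 = -1
Result: [[10, 3], [2, -1]]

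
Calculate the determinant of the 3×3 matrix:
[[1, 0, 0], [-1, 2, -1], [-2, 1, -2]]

Expansion along first row:
det = 1·det([[2,-1],[1,-2]]) - 0·det([[-1,-1],[-2,-2]]) + 0·det([[-1,2],[-2,1]])
    = 1·(2·-2 - -1·1) - 0·(-1·-2 - -1·-2) + 0·(-1·1 - 2·-2)
    = 1·-3 - 0·0 + 0·3
    = -3 + 0 + 0 = -3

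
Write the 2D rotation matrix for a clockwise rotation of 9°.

Rotation matrix formula: [[cos θ, -sin θ], [sin θ, cos θ]]
A clockwise rotation by 9° is equivalent to a counterclockwise rotation by -9°.
For θ = -9°:
cos(-9°) = 0.9877
sin(-9°) = -0.1564
Result: [[0.9877, 0.1564], [-0.1564, 0.9877]]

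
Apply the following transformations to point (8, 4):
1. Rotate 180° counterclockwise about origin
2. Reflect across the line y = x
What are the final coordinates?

Step 1: Rotate 180° → (-8, -4)
Step 2: Reflect across line y = x → (-4, -8)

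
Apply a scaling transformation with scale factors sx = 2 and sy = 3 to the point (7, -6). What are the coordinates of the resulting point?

Scaling matrix:
[[2, 0], [0, 3]]
Result: (7 × 2, -6 × 3) = (14, -18)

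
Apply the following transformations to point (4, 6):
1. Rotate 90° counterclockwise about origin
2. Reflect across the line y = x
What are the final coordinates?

Step 1: Rotate 90° → (-6, 4)
Step 2: Reflect across line y = x → (4, -6)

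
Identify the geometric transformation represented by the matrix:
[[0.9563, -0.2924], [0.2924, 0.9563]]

This matrix represents: rotation by 17° counterclockwise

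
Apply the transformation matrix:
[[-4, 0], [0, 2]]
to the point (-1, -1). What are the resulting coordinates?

Matrix multiplication:
[[-4, 0], [0, 2]] × [-1, -1]ᵀ
= [(-4)(-1) + (0)(-1), (0)(-1) + (2)(-1)]ᵀ
= [4, -2]ᵀ
Result: (4, -2)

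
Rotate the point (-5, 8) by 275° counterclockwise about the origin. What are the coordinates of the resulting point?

Rotation matrix for 275°: [[cos 275°, -sin 275°], [sin 275°, cos 275°]] ≈ [[0.087156, 0.996195], [-0.996195, 0.087156]]
[[0.087156, 0.996195], [-0.996195, 0.087156]] × [-5, 8]ᵀ ≈ [7.5338, 5.6782]ᵀ
Result: (7.5338, 5.6782)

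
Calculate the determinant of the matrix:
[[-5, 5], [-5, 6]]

For a 2×2 matrix [[a, b], [c, d]], det = ad - bc
det = (-5)(6) - (5)(-5) = -30 - -25 = -5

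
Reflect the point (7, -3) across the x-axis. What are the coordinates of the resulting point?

Reflection across x-axis: (7, -3) → (7, 3)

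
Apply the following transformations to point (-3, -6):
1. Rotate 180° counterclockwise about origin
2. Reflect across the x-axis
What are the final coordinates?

Step 1: Rotate 180° → (3, 6)
Step 2: Reflect across x-axis → (3, -6)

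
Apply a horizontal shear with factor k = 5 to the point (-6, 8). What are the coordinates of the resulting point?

Shear matrix for horizontal shear with factor k = 5:
[[1, 5], [0, 1]]
Result: (-6, 8) → (34, 8)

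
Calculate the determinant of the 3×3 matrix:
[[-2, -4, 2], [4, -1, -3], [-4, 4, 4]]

Expansion along first row:
det = -2·det([[-1,-3],[4,4]]) - -4·det([[4,-3],[-4,4]]) + 2·det([[4,-1],[-4,4]])
    = -2·(-1·4 - -3·4) - -4·(4·4 - -3·-4) + 2·(4·4 - -1·-4)
    = -2·8 - -4·4 + 2·12
    = -16 + 16 + 24 = 24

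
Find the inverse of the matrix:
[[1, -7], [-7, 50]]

For [[a,b],[c,d]], inverse = (1/det)·[[d,-b],[-c,a]]
det = (1)(50) - (-7)(-7) = 50 - 49 = 1
Inverse = [[50, 7], [7, 1]]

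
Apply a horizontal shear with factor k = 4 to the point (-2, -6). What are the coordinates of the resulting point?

Shear matrix for horizontal shear with factor k = 4:
[[1, 4], [0, 1]]
Result: (-2, -6) → (-26, -6)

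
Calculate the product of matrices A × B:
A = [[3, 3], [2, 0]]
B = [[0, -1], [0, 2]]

Matrix multiplication:
C[0][0] = 3×0 + 3×0 = 0
C[0][1] = 3×-1 + 3×2 = 3
C[1][0] = 2×0 + 0×0 = 0
C[1][1] = 2×-1 + 0×2 = -2
Result: [[0, 3], [0, -2]]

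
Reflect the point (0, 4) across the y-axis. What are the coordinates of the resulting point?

Reflection across y-axis: (0, 4) → (0, 4)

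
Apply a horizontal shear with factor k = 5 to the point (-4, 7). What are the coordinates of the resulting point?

Shear matrix for horizontal shear with factor k = 5:
[[1, 5], [0, 1]]
Result: (-4, 7) → (31, 7)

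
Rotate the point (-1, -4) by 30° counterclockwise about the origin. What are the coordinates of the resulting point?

Rotation matrix for 30°: [[cos 30°, -sin 30°], [sin 30°, cos 30°]] ≈ [[0.866025, -0.500000], [0.500000, 0.866025]]
[[0.866025, -0.500000], [0.500000, 0.866025]] × [-1, -4]ᵀ ≈ [1.1340, -3.9641]ᵀ
Result: (1.1340, -3.9641)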